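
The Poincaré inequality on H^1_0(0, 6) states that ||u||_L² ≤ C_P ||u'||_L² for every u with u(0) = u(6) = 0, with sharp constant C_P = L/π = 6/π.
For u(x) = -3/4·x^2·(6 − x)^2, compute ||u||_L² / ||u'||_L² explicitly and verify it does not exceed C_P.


||u||_L² / ||u'||_L² = sqrt(3) < C_P = 6/π.

u(x) = -3/4·x^2·(6 − x)^2, so u'(x) = 3*x*(-x^2 + 9*x - 18).
u(x) = -3/4·x^2·(6 − x)^2 vanishes at x = 0 and x = 6, so u ∈ H^1_0(0, 6). Differentiate via the product rule and integrate the resulting polynomials term by term.
  ∫_0^6 u² dx = ∫_0^6 (9*x^8/16 - 27*x^7/2 + 243*x^6/2 - 486*x^5 + 729*x^4) dx. Term by term:
    ∫_0^6 9*x^8/16 dx = 629856;  ∫_0^6 -27*x^7/2 dx = -2834352;  ∫_0^6 243*x^6/2 dx = 34012224/7;
    ∫_0^6 -486*x^5 dx = -3779136;  ∫_0^6 729*x^4 dx = 5668704/5.
  Sum: 629856 − 2834352 + 34012224/7 − 3779136 + 5668704/5 = 314928/35.
  ∫_0^6 (u')² dx = ∫_0^6 (9*x^6 - 162*x^5 + 1053*x^4 - 2916*x^3 + 2916*x^2) dx. Term by term:
    ∫_0^6 9*x^6 dx = 2519424/7;  ∫_0^6 -162*x^5 dx = -1259712;  ∫_0^6 1053*x^4 dx = 8188128/5;
    ∫_0^6 -2916*x^3 dx = -944784;  ∫_0^6 2916*x^2 dx = 209952.
  Sum: 2519424/7 − 1259712 + 8188128/5 − 944784 + 209952 = 104976/35.
∫_0^6 u² dx = 314928/35, so ||u||_L² = 324*sqrt(105)/35.
∫_0^6 (u')² dx = 104976/35, so ||u'||_L² = 324*sqrt(35)/35.
Ratio ||u||_L² / ||u'||_L² = sqrt(3).
Sharp Poincaré constant on H^1_0(0, 6) is C_P = L/π = 6/π, achieved by sin(π/6·x).
A polynomial bump cannot attain the sharp Poincaré constant (only the first sine eigenfunction does), so the ratio is strictly less than C_P, consistent with ||u||_L² ≤ C_P ||u'||_L².


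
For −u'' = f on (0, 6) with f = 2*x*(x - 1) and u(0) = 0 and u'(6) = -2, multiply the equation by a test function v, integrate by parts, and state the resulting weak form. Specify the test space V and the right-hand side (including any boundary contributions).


V = {v ∈ H^1(0, 6) : v(0) = 0} (test functions vanish at x = 0 where u is specified); weak form: ∫_0^6 u'v' dx = ∫_0^6 (2*x*(x - 1)) v dx − 2·v(6) for all v ∈ V.

Multiply both sides by a test function v and integrate from 0 to 6:
  ∫_0^6 −u''(x) v(x) dx = ∫_0^6 f(x) v(x) dx.
Integrate the LHS by parts once:
  ∫_0^6 −u'' v dx = −[u'(x) v(x)]_0^6 + ∫_0^6 u'(x) v'(x) dx.
Thus ∫_0^6 u'(x) v'(x) dx = ∫_0^6 f(x) v(x) dx + [u'(x) v(x)]_0^6.
Choose V so that boundary terms are either known or forced to vanish.
Mixed BC: u(0) = 0 (Dirichlet) and u'(6) = -2 (Neumann). Define V = {v ∈ H^1(0, 6) : v(0) = 0}. Then [u' v]_0^6 = u'(6)·v(6) − u'(0)·0 = − 2·v(6).
Weak formulation: find u (satisfying any essential BC) such that ∫_0^6 u'(x) v'(x) dx = ∫_0^6 f v dx − 2·v(6) for all v ∈ V (Dirichlet at 0 absorbed into V; Neumann datum at x = 6 contributes the boundary term).
Substituting f(x) = 2*x*(x - 1), the right-hand side is ∫_0^6 (2*x*(x - 1)) v dx − 2·v(6).


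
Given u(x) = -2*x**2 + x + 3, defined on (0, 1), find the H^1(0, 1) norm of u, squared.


||u||_{H^1}^2 = 157/15

The H^1 norm (squared) on an interval (0, L) is
  ||u||_{H^1}^2 = ∫_0^L u(x)^2 dx + ∫_0^L u'(x)^2 dx.
Compute u'(x) = 1 - 4*x.
Then u(x)^2 = 4*x**4 - 4*x**3 - 11*x**2 + 6*x + 9 and u'(x)^2 = 16*x**2 - 8*x + 1.
Integrate each monomial from 0 to 1 using ∫_0^1 c·x^n dx = c·1^(n+1)/(n+1):
  ∫_0^1 u(x)^2 dx = ∫_0^1 (4*x^4 - 4*x^3 - 11*x^2 + 6*x + 9) dx. Term by term:
    ∫_0^1 4*x^4 dx = 4/5;  ∫_0^1 -4*x^3 dx = -1;  ∫_0^1 -11*x^2 dx = -11/3;
    ∫_0^1 6*x dx = 3;  ∫_0^1 9 dx = 9.
  Sum: 4/5 − 1 − 11/3 + 3 + 9 = 122/15.
  ∫_0^1 u'(x)^2 dx = ∫_0^1 (16*x^2 - 8*x + 1) dx. Term by term:
    ∫_0^1 16*x^2 dx = 16/3;  ∫_0^1 -8*x dx = -4;  ∫_0^1 1 dx = 1.
  Sum: 16/3 − 4 + 1 = 7/3.
Adding: ||u||_{H^1}^2 = 122/15 + 7/3 = 157/15.


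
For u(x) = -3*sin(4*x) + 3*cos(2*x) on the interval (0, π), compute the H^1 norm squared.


||u||_{H^1(0,π)}^2 = 99*π

u'(x) = -6*sin(2*x) - 12*cos(4*x).
Expand u² and (u')² and integrate term by term on (0, π), using: for integers n ≥ 1, ∫_0^π sin²(nx) dx = ∫_0^π cos²(nx) dx = π/2; for n ≠ n', ∫_0^π sin(nx)sin(n'x) dx = ∫_0^π cos(nx)cos(n'x) dx = 0; and by product-to-sum, ∫_0^π sin(nx)cos(n'x) dx = ½∫_0^π [sin((n+n')x) + sin((n−n')x)] dx, which is 0 when n+n' is even and 2n/(n²−n'²) when n+n' is odd (it need not vanish on (0, π)).
  u² squared terms: (-3)²·∫sin(4x)² dx = 9·π/2 = 9*π/2;  (3)²·∫cos(2x)² dx = 9·π/2 = 9*π/2.
  u² cross terms: 2·(-3)·(3)·∫sin(4x)·cos(2x) dx = -18·(0) = 0.
  So ∫_0^π u² dx = 9*π/2 + 9*π/2 + 0 = 9*π.
  (u')² squared terms: (-12)²·∫cos(4x)² dx = 144·π/2 = 72*π;  (-6)²·∫sin(2x)² dx = 36·π/2 = 18*π.
  (u')² cross terms: 2·(-12)·(-6)·∫cos(4x)·sin(2x) dx = 144·(0) = 0.
  So ∫_0^π (u')² dx = 72*π + 18*π + 0 = 90*π.
||u||_{H^1}^2 = (9*π) + (90*π) = 99*π.


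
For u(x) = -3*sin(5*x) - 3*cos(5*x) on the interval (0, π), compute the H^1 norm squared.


||u||_{H^1(0,π)}^2 = 234*π

u'(x) = 15*sin(5*x) - 15*cos(5*x).
Expand u² and (u')² and integrate term by term on (0, π), using: for integers n ≥ 1, ∫_0^π sin²(nx) dx = ∫_0^π cos²(nx) dx = π/2; for n ≠ n', ∫_0^π sin(nx)sin(n'x) dx = ∫_0^π cos(nx)cos(n'x) dx = 0; and by product-to-sum, ∫_0^π sin(nx)cos(n'x) dx = ½∫_0^π [sin((n+n')x) + sin((n−n')x)] dx, which is 0 when n+n' is even and 2n/(n²−n'²) when n+n' is odd (it need not vanish on (0, π)).
  u² squared terms: (-3)²·∫cos(5x)² dx = 9·π/2 = 9*π/2;  (-3)²·∫sin(5x)² dx = 9·π/2 = 9*π/2.
  u² cross terms: 2·(-3)·(-3)·∫cos(5x)·sin(5x) dx = 18·(0) = 0.
  So ∫_0^π u² dx = 9*π/2 + 9*π/2 + 0 = 9*π.
  (u')² squared terms: (-15)²·∫cos(5x)² dx = 225·π/2 = 225*π/2;  (15)²·∫sin(5x)² dx = 225·π/2 = 225*π/2.
  (u')² cross terms: 2·(-15)·(15)·∫cos(5x)·sin(5x) dx = -450·(0) = 0.
  So ∫_0^π (u')² dx = 225*π/2 + 225*π/2 + 0 = 225*π.
||u||_{H^1}^2 = (9*π) + (225*π) = 234*π.


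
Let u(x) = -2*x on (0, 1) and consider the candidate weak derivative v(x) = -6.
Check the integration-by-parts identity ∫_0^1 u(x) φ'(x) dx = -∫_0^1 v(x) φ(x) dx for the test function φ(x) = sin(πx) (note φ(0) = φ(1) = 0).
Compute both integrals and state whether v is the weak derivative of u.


LHS = 4/π, RHS = 12/π. No, v is not the weak derivative of u.

u(x) = -2*x, classical derivative u'(x) = -2.
φ(x) = sin(πx), so φ'(x) = π*cos(π*x).
Note φ(0) = φ(1) = 0, so the boundary term u·φ vanishes.
LHS = ∫_0^1 u(x) φ'(x) dx = ∫_0^1 (-2*π*x*cos(π*x)) dx. Term by term:
  ∫_0^1 -2*π*x*cos(π*x) dx = 4/π.
So LHS = 4/π.
∫_0^1 v(x) φ(x) dx = ∫_0^1 (-6*sin(π*x)) dx. Term by term:
  ∫_0^1 -6*sin(π*x) dx = -12/π.
So RHS = -∫_0^1 v(x) φ(x) dx = 12/π.
LHS − RHS = -8/π ≠ 0, so the identity fails.
(For a valid weak derivative the identity must hold for EVERY test function, in particular this one. The failure shows v is NOT the weak derivative of u.)
Correct weak derivative would be u'(x) = -2.


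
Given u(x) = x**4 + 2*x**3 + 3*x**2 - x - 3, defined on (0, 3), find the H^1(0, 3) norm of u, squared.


||u||_{H^1}^2 = 898413/35

The H^1 norm (squared) on an interval (0, L) is
  ||u||_{H^1}^2 = ∫_0^L u(x)^2 dx + ∫_0^L u'(x)^2 dx.
Compute u'(x) = 4*x**3 + 6*x**2 + 6*x - 1.
Then u(x)^2 = x**8 + 4*x**7 + 10*x**6 + 10*x**5 - x**4 - 18*x**3 - 17*x**2 + 6*x + 9 and u'(x)^2 = 16*x**6 + 48*x**5 + 84*x**4 + 64*x**3 + 24*x**2 - 12*x + 1.
Integrate each monomial from 0 to 3 using ∫_0^3 c·x^n dx = c·3^(n+1)/(n+1):
  ∫_0^3 u(x)^2 dx = ∫_0^3 (x^8 + 4*x^7 + 10*x^6 + 10*x^5 - x^4 - 18*x^3 - 17*x^2 + 6*x + 9) dx. Term by term:
    ∫_0^3 x^8 dx = 2187;  ∫_0^3 4*x^7 dx = 6561/2;  ∫_0^3 10*x^6 dx = 21870/7;
    ∫_0^3 10*x^5 dx = 1215;  ∫_0^3 -x^4 dx = -243/5;  ∫_0^3 -18*x^3 dx = -729/2;
    ∫_0^3 -17*x^2 dx = -153;  ∫_0^3 6*x dx = 27;  ∫_0^3 9 dx = 27.
  Sum: 2187 + 6561/2 + 21870/7 + 1215 − 243/5 − 729/2 − 153 + 27 + 27 = 325314/35.
  ∫_0^3 u'(x)^2 dx = ∫_0^3 (16*x^6 + 48*x^5 + 84*x^4 + 64*x^3 + 24*x^2 - 12*x + 1) dx. Term by term:
    ∫_0^3 16*x^6 dx = 34992/7;  ∫_0^3 48*x^5 dx = 5832;  ∫_0^3 84*x^4 dx = 20412/5;
    ∫_0^3 64*x^3 dx = 1296;  ∫_0^3 24*x^2 dx = 216;  ∫_0^3 -12*x dx = -54;
    ∫_0^3 1 dx = 3.
  Sum: 34992/7 + 5832 + 20412/5 + 1296 + 216 − 54 + 3 = 573099/35.
Adding: ||u||_{H^1}^2 = 325314/35 + 573099/35 = 898413/35.


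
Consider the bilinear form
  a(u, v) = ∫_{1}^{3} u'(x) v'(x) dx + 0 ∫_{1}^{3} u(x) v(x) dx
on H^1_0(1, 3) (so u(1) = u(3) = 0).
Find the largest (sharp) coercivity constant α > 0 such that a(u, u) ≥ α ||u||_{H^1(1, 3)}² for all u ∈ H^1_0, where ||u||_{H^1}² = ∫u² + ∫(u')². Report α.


α = π^2/(4 + π^2)

Coercivity of a(·,·) on H^1_0(1, 3) means a(u, u) ≥ α ||u||_{H^1}² for every u ∈ H^1_0.
The interval has length L = 2, and Poincaré/coercivity depend only on L. Here a(u, u) = ∫(u')² + (0)·∫u².
Here c = 0, so a(u,u) = ∫(u')² alone. The condition a(u,u) ≥ α||u||_{H^1}² reads (1−α)∫(u')² ≥ (α−c)∫u². Any admissible α is ≤ 1 (rapidly oscillating u have ∫u²/∫(u')² → 0), and α = 1 would force 0 ≥ (1−c)∫u², impossible since c < 1; so 1−α > 0. By the sharp Poincaré inequality on H^1_0 of an interval of length L, ∫(u')² ≥ (π/L)²∫u² with equality for the first sine mode sin(π(x−x₀)/L) (x₀ the left endpoint), so the inequality holds for all u iff (1−α)(π/L)² ≥ α − c, i.e. α ≤ ((π/L)² + c)/((π/L)² + 1) = (1 + c(L/π)²)/(1 + (L/π)²). (Direct route, valid since c ≤ 0: Poincaré gives c∫u² ≥ c(L/π)²∫(u')², so a(u,u) ≥ (1 + c(L/π)²)∫(u')², while ||u||_{H^1}² ≤ (1 + (L/π)²)∫(u')²; dividing yields the same α.) With (π/L)² = π^2/4 and c = 0, the largest admissible constant is α = ((π/L)² + c)/((π/L)² + 1).
Simplifying, α = π^2/(4 + π^2).


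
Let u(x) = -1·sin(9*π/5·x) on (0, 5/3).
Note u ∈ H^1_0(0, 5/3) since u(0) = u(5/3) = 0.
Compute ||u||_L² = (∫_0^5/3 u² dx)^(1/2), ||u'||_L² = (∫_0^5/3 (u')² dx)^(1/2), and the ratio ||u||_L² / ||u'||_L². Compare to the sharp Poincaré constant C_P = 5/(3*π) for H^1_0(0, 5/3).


||u||_L² / ||u'||_L² = 5/(9*π) < C_P = 5/(3*π).

u(x) = -1·sin(9*π/5·x), so u'(x) = -9*π*cos(9*π*x/5)/5.
Writing u(x) = A·sin(kπx/L) with A = -1 and k = 3, use ∫_0^L sin²(kπx/L) dx = L/2 and ∫_0^L cos²(kπx/L) dx = L/2.
u² = 1·sin²(9*π/5·x) and (u')² = 81*π^2/25·cos²(9*π/5·x), and each of sin², cos² integrates to L/2 = 5/6 over (0, 5/3).
∫_0^5/3 u² dx = 5/6, so ||u||_L² = sqrt(30)/6.
∫_0^5/3 (u')² dx = 27*π^2/10, so ||u'||_L² = 3*sqrt(30)*π/10.
Ratio ||u||_L² / ||u'||_L² = 5/(9*π).
Sharp Poincaré constant on H^1_0(0, 5/3) is C_P = L/π = 5/(3*π), achieved by sin(3*π/5·x).
This is the k = 3 harmonic; the ratio L/(kπ) is strictly less than C_P = L/π, consistent with the sharp inequality ||u||_L² ≤ C_P ||u'||_L².


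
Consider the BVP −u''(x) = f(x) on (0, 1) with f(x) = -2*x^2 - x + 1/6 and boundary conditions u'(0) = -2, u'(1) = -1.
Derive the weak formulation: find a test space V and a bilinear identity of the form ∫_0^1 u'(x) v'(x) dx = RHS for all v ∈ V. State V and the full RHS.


V = H^1(0, 1) (v unrestricted at boundary; u is determined up to an additive constant); weak form: ∫_0^1 u'v' dx = ∫_0^1 (-2*x^2 - x + 1/6) v dx − v(1) + 2·v(0) for all v ∈ V.

Multiply both sides by a test function v and integrate from 0 to 1:
  ∫_0^1 −u''(x) v(x) dx = ∫_0^1 f(x) v(x) dx.
Integrate the LHS by parts once:
  ∫_0^1 −u'' v dx = −[u'(x) v(x)]_0^1 + ∫_0^1 u'(x) v'(x) dx.
Thus ∫_0^1 u'(x) v'(x) dx = ∫_0^1 f(x) v(x) dx + [u'(x) v(x)]_0^1.
Choose V so that boundary terms are either known or forced to vanish.
u has inhomogeneous Neumann u'(0) = -2, u'(1) = -1. [u' v]_0^1 = (-1)·v(1) − (-2)·v(0) = − v(1) + 2·v(0). Take V = H^1(0, 1); boundary term becomes part of RHS.
Weak formulation: find u (satisfying any essential BC) such that ∫_0^1 u'(x) v'(x) dx = ∫_0^1 f v dx − v(1) + 2·v(0) for all v ∈ V (Neumann data are natural BCs: they enter the RHS as boundary terms).
Substituting f(x) = -2*x^2 - x + 1/6, the right-hand side is ∫_0^1 (-2*x^2 - x + 1/6) v dx − v(1) + 2·v(0).
Compatibility check (pure Neumann): taking v ≡ 1 ∈ V gives 0 = ∫_0^1 f dx + (-1) − (-2), i.e. ∫_0^1 f dx must equal u'(0) − u'(1) = -1. Indeed ∫_0^1 (-2*x^2 - x + 1/6) dx = -1, so the data are compatible. The solution is then unique only up to an additive constant (fix it e.g. by requiring ∫_0^1 u dx = 0).


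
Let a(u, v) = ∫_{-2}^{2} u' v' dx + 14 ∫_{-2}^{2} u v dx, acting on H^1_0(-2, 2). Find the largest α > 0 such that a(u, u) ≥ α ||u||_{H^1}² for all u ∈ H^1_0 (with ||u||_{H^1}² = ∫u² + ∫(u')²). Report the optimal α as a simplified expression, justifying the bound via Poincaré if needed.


α = 1

Coercivity of a(·,·) on H^1_0(-2, 2) means a(u, u) ≥ α ||u||_{H^1}² for every u ∈ H^1_0.
The interval has length L = 4, and Poincaré/coercivity depend only on L. Here a(u, u) = ∫(u')² + (14)·∫u².
Here c = 14 ≥ 1, so a(u,u) = ∫(u')² + c∫u² ≥ ∫(u')² + ∫u² = ||u||_{H^1}², i.e. α = 1 works. No larger α is possible: a(u,u) ≥ α||u||_{H^1}² means (1−α)∫(u')² ≥ (α−c)∫u², and for the modes u_n = sin(nπ(x−x₀)/L) (x₀ the left endpoint) one has ∫u_n²/∫(u_n')² = (L/(nπ))² → 0, so a(u_n,u_n)/||u_n||_{H^1}² → 1. Hence the optimal constant is α = 1.
Therefore α = 1.


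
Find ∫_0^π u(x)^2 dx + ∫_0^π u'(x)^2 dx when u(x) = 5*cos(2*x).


||u||_{H^1(0,π)}^2 = 125*π/2

u'(x) = -10*sin(2*x).
Expand u² and (u')² and integrate term by term on (0, π), using: for integers n ≥ 1, ∫_0^π sin²(nx) dx = ∫_0^π cos²(nx) dx = π/2; for n ≠ n', ∫_0^π sin(nx)sin(n'x) dx = ∫_0^π cos(nx)cos(n'x) dx = 0; and by product-to-sum, ∫_0^π sin(nx)cos(n'x) dx = ½∫_0^π [sin((n+n')x) + sin((n−n')x)] dx, which is 0 when n+n' is even and 2n/(n²−n'²) when n+n' is odd (it need not vanish on (0, π)).
  u² squared terms: (5)²·∫cos(2x)² dx = 25·π/2 = 25*π/2.
  So ∫_0^π u² dx = 25*π/2.
  (u')² squared terms: (-10)²·∫sin(2x)² dx = 100·π/2 = 50*π.
  So ∫_0^π (u')² dx = 50*π.
||u||_{H^1}^2 = (25*π/2) + (50*π) = 125*π/2.


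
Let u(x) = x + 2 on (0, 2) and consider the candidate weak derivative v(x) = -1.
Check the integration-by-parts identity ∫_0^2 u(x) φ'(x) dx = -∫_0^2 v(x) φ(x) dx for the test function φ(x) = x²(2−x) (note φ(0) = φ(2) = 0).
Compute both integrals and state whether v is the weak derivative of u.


LHS = -4/3, RHS = 4/3. No, v is not the weak derivative of u.

u(x) = x + 2, classical derivative u'(x) = 1.
φ(x) = x²(2−x), so φ'(x) = x*(4 - 3*x).
Note φ(0) = φ(2) = 0, so the boundary term u·φ vanishes.
LHS = ∫_0^2 u(x) φ'(x) dx = ∫_0^2 (-3*x^3 - 2*x^2 + 8*x) dx. Term by term:
  ∫_0^2 -3*x^3 dx = -12;  ∫_0^2 -2*x^2 dx = -16/3;  ∫_0^2 8*x dx = 16.
Sum: -12 − 16/3 + 16 = -4/3.
So LHS = -4/3.
∫_0^2 v(x) φ(x) dx = ∫_0^2 (x^3 - 2*x^2) dx. Term by term:
  ∫_0^2 x^3 dx = 4;  ∫_0^2 -2*x^2 dx = -16/3.
Sum: 4 − 16/3 = -4/3.
So RHS = -∫_0^2 v(x) φ(x) dx = 4/3.
LHS − RHS = -8/3 ≠ 0, so the identity fails.
(For a valid weak derivative the identity must hold for EVERY test function, in particular this one. The failure shows v is NOT the weak derivative of u.)
Correct weak derivative would be u'(x) = 1.


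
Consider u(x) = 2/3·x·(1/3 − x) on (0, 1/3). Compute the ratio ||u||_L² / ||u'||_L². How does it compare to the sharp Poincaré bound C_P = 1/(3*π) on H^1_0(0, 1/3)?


||u||_L² / ||u'||_L² = sqrt(10)/30 < C_P = 1/(3*π).

u(x) = 2/3·x·(1/3 − x), so u'(x) = 2/9 - 4*x/3.
u(x) = 2/3·x·(1/3 − x) vanishes at x = 0 and x = 1/3, so u ∈ H^1_0(0, 1/3). Differentiate via the product rule and integrate the resulting polynomials term by term.
  ∫_0^1/3 u² dx = ∫_0^1/3 (4*x^4/9 - 8*x^3/27 + 4*x^2/81) dx. Term by term:
    ∫_0^1/3 4*x^4/9 dx = 4/10935;  ∫_0^1/3 -8*x^3/27 dx = -2/2187;  ∫_0^1/3 4*x^2/81 dx = 4/6561.
  Sum: 4/10935 − 2/2187 + 4/6561 = 2/32805.
  ∫_0^1/3 (u')² dx = ∫_0^1/3 (16*x^2/9 - 16*x/27 + 4/81) dx. Term by term:
    ∫_0^1/3 16*x^2/9 dx = 16/729;  ∫_0^1/3 -16*x/27 dx = -8/243;  ∫_0^1/3 4/81 dx = 4/243.
  Sum: 16/729 − 8/243 + 4/243 = 4/729.
∫_0^1/3 u² dx = 2/32805, so ||u||_L² = sqrt(10)/405.
∫_0^1/3 (u')² dx = 4/729, so ||u'||_L² = 2/27.
Ratio ||u||_L² / ||u'||_L² = sqrt(10)/30.
Sharp Poincaré constant on H^1_0(0, 1/3) is C_P = L/π = 1/(3*π), achieved by sin(3*π·x).
A polynomial bump cannot attain the sharp Poincaré constant (only the first sine eigenfunction does), so the ratio is strictly less than C_P, consistent with ||u||_L² ≤ C_P ||u'||_L².


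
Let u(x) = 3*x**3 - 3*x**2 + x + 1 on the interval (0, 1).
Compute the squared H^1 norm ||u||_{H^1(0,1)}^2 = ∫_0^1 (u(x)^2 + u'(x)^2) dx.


||u||_{H^1}^2 = 401/105

The H^1 norm (squared) on an interval (0, L) is
  ||u||_{H^1}^2 = ∫_0^L u(x)^2 dx + ∫_0^L u'(x)^2 dx.
Compute u'(x) = 9*x**2 - 6*x + 1.
Then u(x)^2 = 9*x**6 - 18*x**5 + 15*x**4 - 5*x**2 + 2*x + 1 and u'(x)^2 = 81*x**4 - 108*x**3 + 54*x**2 - 12*x + 1.
Integrate each monomial from 0 to 1 using ∫_0^1 c·x^n dx = c·1^(n+1)/(n+1):
  ∫_0^1 u(x)^2 dx = ∫_0^1 (9*x^6 - 18*x^5 + 15*x^4 - 5*x^2 + 2*x + 1) dx. Term by term:
    ∫_0^1 9*x^6 dx = 9/7;  ∫_0^1 -18*x^5 dx = -3;  ∫_0^1 15*x^4 dx = 3;
    ∫_0^1 -5*x^2 dx = -5/3;  ∫_0^1 2*x dx = 1;  ∫_0^1 1 dx = 1.
  Sum: 9/7 − 3 + 3 − 5/3 + 1 + 1 = 34/21.
  ∫_0^1 u'(x)^2 dx = ∫_0^1 (81*x^4 - 108*x^3 + 54*x^2 - 12*x + 1) dx. Term by term:
    ∫_0^1 81*x^4 dx = 81/5;  ∫_0^1 -108*x^3 dx = -27;  ∫_0^1 54*x^2 dx = 18;
    ∫_0^1 -12*x dx = -6;  ∫_0^1 1 dx = 1.
  Sum: 81/5 − 27 + 18 − 6 + 1 = 11/5.
Adding: ||u||_{H^1}^2 = 34/21 + 11/5 = 401/105.


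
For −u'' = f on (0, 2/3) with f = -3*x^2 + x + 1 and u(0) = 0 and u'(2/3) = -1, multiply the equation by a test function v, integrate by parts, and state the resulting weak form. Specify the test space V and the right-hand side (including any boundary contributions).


V = {v ∈ H^1(0, 2/3) : v(0) = 0} (test functions vanish at x = 0 where u is specified); weak form: ∫_0^2/3 u'v' dx = ∫_0^2/3 (-3*x^2 + x + 1) v dx − v(2/3) for all v ∈ V.

Multiply both sides by a test function v and integrate from 0 to 2/3:
  ∫_0^2/3 −u''(x) v(x) dx = ∫_0^2/3 f(x) v(x) dx.
Integrate the LHS by parts once:
  ∫_0^2/3 −u'' v dx = −[u'(x) v(x)]_0^2/3 + ∫_0^2/3 u'(x) v'(x) dx.
Thus ∫_0^2/3 u'(x) v'(x) dx = ∫_0^2/3 f(x) v(x) dx + [u'(x) v(x)]_0^2/3.
Choose V so that boundary terms are either known or forced to vanish.
Mixed BC: u(0) = 0 (Dirichlet) and u'(2/3) = -1 (Neumann). Define V = {v ∈ H^1(0, 2/3) : v(0) = 0}. Then [u' v]_0^2/3 = u'(2/3)·v(2/3) − u'(0)·0 = − v(2/3).
Weak formulation: find u (satisfying any essential BC) such that ∫_0^2/3 u'(x) v'(x) dx = ∫_0^2/3 f v dx − v(2/3) for all v ∈ V (Dirichlet at 0 absorbed into V; Neumann datum at x = 2/3 contributes the boundary term).
Substituting f(x) = -3*x^2 + x + 1, the right-hand side is ∫_0^2/3 (-3*x^2 + x + 1) v dx − v(2/3).


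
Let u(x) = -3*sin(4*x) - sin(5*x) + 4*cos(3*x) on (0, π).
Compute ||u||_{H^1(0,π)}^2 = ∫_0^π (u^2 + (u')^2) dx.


||u||_{H^1(0,π)}^2 = -1920/7 + 339*π/2

u'(x) = -12*sin(3*x) - 12*cos(4*x) - 5*cos(5*x).
Expand u² and (u')² and integrate term by term on (0, π), using: for integers n ≥ 1, ∫_0^π sin²(nx) dx = ∫_0^π cos²(nx) dx = π/2; for n ≠ n', ∫_0^π sin(nx)sin(n'x) dx = ∫_0^π cos(nx)cos(n'x) dx = 0; and by product-to-sum, ∫_0^π sin(nx)cos(n'x) dx = ½∫_0^π [sin((n+n')x) + sin((n−n')x)] dx, which is 0 when n+n' is even and 2n/(n²−n'²) when n+n' is odd (it need not vanish on (0, π)).
  u² squared terms: (-1)²·∫sin(5x)² dx = 1·π/2 = π/2;  (-3)²·∫sin(4x)² dx = 9·π/2 = 9*π/2;  (4)²·∫cos(3x)² dx = 16·π/2 = 8*π.
  u² cross terms: 2·(-1)·(-3)·∫sin(5x)·sin(4x) dx = 6·(0) = 0;  2·(-1)·(4)·∫sin(5x)·cos(3x) dx = -8·(0) = 0;  2·(-3)·(4)·∫sin(4x)·cos(3x) dx = -24·(8/7) = -192/7.
  So ∫_0^π u² dx = π/2 + 9*π/2 + 8*π + 0 + 0 − 192/7 = -192/7 + 13*π.
  (u')² squared terms: (-12)²·∫cos(4x)² dx = 144·π/2 = 72*π;  (-12)²·∫sin(3x)² dx = 144·π/2 = 72*π;  (-5)²·∫cos(5x)² dx = 25·π/2 = 25*π/2.
  (u')² cross terms: 2·(-12)·(-12)·∫cos(4x)·sin(3x) dx = 288·(-6/7) = -1728/7;  2·(-12)·(-5)·∫cos(4x)·cos(5x) dx = 120·(0) = 0;  2·(-12)·(-5)·∫sin(3x)·cos(5x) dx = 120·(0) = 0.
  So ∫_0^π (u')² dx = 72*π + 72*π + 25*π/2 − 1728/7 + 0 + 0 = -1728/7 + 313*π/2.
||u||_{H^1}^2 = (-192/7 + 13*π) + (-1728/7 + 313*π/2) = -1920/7 + 339*π/2.


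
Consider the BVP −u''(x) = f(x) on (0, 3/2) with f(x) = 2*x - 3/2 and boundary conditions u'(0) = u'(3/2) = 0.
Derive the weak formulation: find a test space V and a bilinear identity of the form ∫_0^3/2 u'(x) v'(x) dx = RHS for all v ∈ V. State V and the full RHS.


V = H^1(0, 3/2) (no boundary constraint on v; u is determined up to an additive constant); weak form: ∫_0^3/2 u'v' dx = ∫_0^3/2 (2*x - 3/2) v dx for all v ∈ V.

Multiply both sides by a test function v and integrate from 0 to 3/2:
  ∫_0^3/2 −u''(x) v(x) dx = ∫_0^3/2 f(x) v(x) dx.
Integrate the LHS by parts once:
  ∫_0^3/2 −u'' v dx = −[u'(x) v(x)]_0^3/2 + ∫_0^3/2 u'(x) v'(x) dx.
Thus ∫_0^3/2 u'(x) v'(x) dx = ∫_0^3/2 f(x) v(x) dx + [u'(x) v(x)]_0^3/2.
Choose V so that boundary terms are either known or forced to vanish.
u has homogeneous Neumann: u'(0) = u'(3/2) = 0. So [u' v]_0^3/2 = 0·v(3/2) − 0·v(0) = 0 for any v; take V = H^1(0, 3/2).
Weak formulation: find u (satisfying any essential BC) such that ∫_0^3/2 u'(x) v'(x) dx = ∫_0^3/2 f v dx for all v ∈ V (homogeneous Neumann, so boundary terms vanish).
Substituting f(x) = 2*x - 3/2, the right-hand side is ∫_0^3/2 (2*x - 3/2) v dx.
Compatibility check (pure Neumann): taking v ≡ 1 ∈ V gives 0 = ∫_0^3/2 f dx + (0) − (0), i.e. ∫_0^3/2 f dx must equal u'(0) − u'(3/2) = 0. Indeed ∫_0^3/2 (2*x - 3/2) dx = 0, so the data are compatible. The solution is then unique only up to an additive constant (fix it e.g. by requiring ∫_0^3/2 u dx = 0).


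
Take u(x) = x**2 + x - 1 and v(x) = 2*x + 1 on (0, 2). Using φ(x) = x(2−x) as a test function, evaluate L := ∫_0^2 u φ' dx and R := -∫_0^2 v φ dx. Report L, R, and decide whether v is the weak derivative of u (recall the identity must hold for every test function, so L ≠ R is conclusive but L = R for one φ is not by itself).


LHS = -4, RHS = -4. Yes, v = u' weakly.

u(x) = x**2 + x - 1, classical derivative u'(x) = 2*x + 1.
φ(x) = x(2−x), so φ'(x) = 2 - 2*x.
Note φ(0) = φ(2) = 0, so the boundary term u·φ vanishes.
LHS = ∫_0^2 u(x) φ'(x) dx = ∫_0^2 (-2*x^3 + 4*x - 2) dx. Term by term:
  ∫_0^2 -2*x^3 dx = -8;  ∫_0^2 4*x dx = 8;  ∫_0^2 -2 dx = -4.
Sum: -8 + 8 − 4 = -4.
So LHS = -4.
∫_0^2 v(x) φ(x) dx = ∫_0^2 (-2*x^3 + 3*x^2 + 2*x) dx. Term by term:
  ∫_0^2 -2*x^3 dx = -8;  ∫_0^2 3*x^2 dx = 8;  ∫_0^2 2*x dx = 4.
Sum: -8 + 8 + 4 = 4.
So RHS = -∫_0^2 v(x) φ(x) dx = -4.
LHS = RHS, so the identity holds for this test φ.
Moreover u is smooth here and v(x) = u'(x) = 2*x + 1 pointwise, so the identity holds for every test function. Hence v is the weak derivative of u.


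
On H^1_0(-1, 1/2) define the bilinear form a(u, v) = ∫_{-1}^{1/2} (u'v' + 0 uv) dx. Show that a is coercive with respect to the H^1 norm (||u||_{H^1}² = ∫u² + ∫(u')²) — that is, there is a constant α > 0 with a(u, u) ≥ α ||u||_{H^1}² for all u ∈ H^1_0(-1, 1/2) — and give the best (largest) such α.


α = 4*π^2/(9 + 4*π^2)

Coercivity of a(·,·) on H^1_0(-1, 1/2) means a(u, u) ≥ α ||u||_{H^1}² for every u ∈ H^1_0.
The interval has length L = 3/2, and Poincaré/coercivity depend only on L. Here a(u, u) = ∫(u')² + (0)·∫u².
Here c = 0, so a(u,u) = ∫(u')² alone. The condition a(u,u) ≥ α||u||_{H^1}² reads (1−α)∫(u')² ≥ (α−c)∫u². Any admissible α is ≤ 1 (rapidly oscillating u have ∫u²/∫(u')² → 0), and α = 1 would force 0 ≥ (1−c)∫u², impossible since c < 1; so 1−α > 0. By the sharp Poincaré inequality on H^1_0 of an interval of length L, ∫(u')² ≥ (π/L)²∫u² with equality for the first sine mode sin(π(x−x₀)/L) (x₀ the left endpoint), so the inequality holds for all u iff (1−α)(π/L)² ≥ α − c, i.e. α ≤ ((π/L)² + c)/((π/L)² + 1) = (1 + c(L/π)²)/(1 + (L/π)²). (Direct route, valid since c ≤ 0: Poincaré gives c∫u² ≥ c(L/π)²∫(u')², so a(u,u) ≥ (1 + c(L/π)²)∫(u')², while ||u||_{H^1}² ≤ (1 + (L/π)²)∫(u')²; dividing yields the same α.) With (π/L)² = 4*π^2/9 and c = 0, the largest admissible constant is α = ((π/L)² + c)/((π/L)² + 1).
Simplifying, α = 4*π^2/(9 + 4*π^2).


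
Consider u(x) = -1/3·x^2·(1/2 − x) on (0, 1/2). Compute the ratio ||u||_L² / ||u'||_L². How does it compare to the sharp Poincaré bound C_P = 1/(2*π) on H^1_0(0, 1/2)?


||u||_L² / ||u'||_L² = sqrt(14)/28 < C_P = 1/(2*π).

u(x) = -1/3·x^2·(1/2 − x), so u'(x) = x*(x - 1/3).
u(x) = -1/3·x^2·(1/2 − x) vanishes at x = 0 and x = 1/2, so u ∈ H^1_0(0, 1/2). Differentiate via the product rule and integrate the resulting polynomials term by term.
  ∫_0^1/2 u² dx = ∫_0^1/2 (x^6/9 - x^5/9 + x^4/36) dx. Term by term:
    ∫_0^1/2 x^6/9 dx = 1/8064;  ∫_0^1/2 -x^5/9 dx = -1/3456;  ∫_0^1/2 x^4/36 dx = 1/5760.
  Sum: 1/8064 − 1/3456 + 1/5760 = 1/120960.
  ∫_0^1/2 (u')² dx = ∫_0^1/2 (x^4 - 2*x^3/3 + x^2/9) dx. Term by term:
    ∫_0^1/2 x^4 dx = 1/160;  ∫_0^1/2 -2*x^3/3 dx = -1/96;  ∫_0^1/2 x^2/9 dx = 1/216.
  Sum: 1/160 − 1/96 + 1/216 = 1/2160.
∫_0^1/2 u² dx = 1/120960, so ||u||_L² = sqrt(210)/5040.
∫_0^1/2 (u')² dx = 1/2160, so ||u'||_L² = sqrt(15)/180.
Ratio ||u||_L² / ||u'||_L² = sqrt(14)/28.
Sharp Poincaré constant on H^1_0(0, 1/2) is C_P = L/π = 1/(2*π), achieved by sin(2*π·x).
A polynomial bump cannot attain the sharp Poincaré constant (only the first sine eigenfunction does), so the ratio is strictly less than C_P, consistent with ||u||_L² ≤ C_P ||u'||_L².


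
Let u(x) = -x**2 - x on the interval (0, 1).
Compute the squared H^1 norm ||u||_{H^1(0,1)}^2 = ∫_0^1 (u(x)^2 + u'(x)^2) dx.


||u||_{H^1}^2 = 161/30

The H^1 norm (squared) on an interval (0, L) is
  ||u||_{H^1}^2 = ∫_0^L u(x)^2 dx + ∫_0^L u'(x)^2 dx.
Compute u'(x) = -2*x - 1.
Then u(x)^2 = x**4 + 2*x**3 + x**2 and u'(x)^2 = 4*x**2 + 4*x + 1.
Integrate each monomial from 0 to 1 using ∫_0^1 c·x^n dx = c·1^(n+1)/(n+1):
  ∫_0^1 u(x)^2 dx = ∫_0^1 (x^4 + 2*x^3 + x^2) dx. Term by term:
    ∫_0^1 x^4 dx = 1/5;  ∫_0^1 2*x^3 dx = 1/2;  ∫_0^1 x^2 dx = 1/3.
  Sum: 1/5 + 1/2 + 1/3 = 31/30.
  ∫_0^1 u'(x)^2 dx = ∫_0^1 (4*x^2 + 4*x + 1) dx. Term by term:
    ∫_0^1 4*x^2 dx = 4/3;  ∫_0^1 4*x dx = 2;  ∫_0^1 1 dx = 1.
  Sum: 4/3 + 2 + 1 = 13/3.
Adding: ||u||_{H^1}^2 = 31/30 + 13/3 = 161/30.


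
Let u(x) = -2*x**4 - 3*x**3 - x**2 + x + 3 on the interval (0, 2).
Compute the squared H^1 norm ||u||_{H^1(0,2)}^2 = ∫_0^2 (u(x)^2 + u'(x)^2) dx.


||u||_{H^1}^2 = 187408/45

The H^1 norm (squared) on an interval (0, L) is
  ||u||_{H^1}^2 = ∫_0^L u(x)^2 dx + ∫_0^L u'(x)^2 dx.
Compute u'(x) = -8*x**3 - 9*x**2 - 2*x + 1.
Then u(x)^2 = 4*x**8 + 12*x**7 + 13*x**6 + 2*x**5 - 17*x**4 - 20*x**3 - 5*x**2 + 6*x + 9 and u'(x)^2 = 64*x**6 + 144*x**5 + 113*x**4 + 20*x**3 - 14*x**2 - 4*x + 1.
Integrate each monomial from 0 to 2 using ∫_0^2 c·x^n dx = c·2^(n+1)/(n+1):
  ∫_0^2 u(x)^2 dx = ∫_0^2 (4*x^8 + 12*x^7 + 13*x^6 + 2*x^5 - 17*x^4 - 20*x^3 - 5*x^2 + 6*x + 9) dx. Term by term:
    ∫_0^2 4*x^8 dx = 2048/9;  ∫_0^2 12*x^7 dx = 384;  ∫_0^2 13*x^6 dx = 1664/7;
    ∫_0^2 2*x^5 dx = 64/3;  ∫_0^2 -17*x^4 dx = -544/5;  ∫_0^2 -20*x^3 dx = -80;
    ∫_0^2 -5*x^2 dx = -40/3;  ∫_0^2 6*x dx = 12;  ∫_0^2 9 dx = 18.
  Sum: 2048/9 + 384 + 1664/7 + 64/3 − 544/5 − 80 − 40/3 + 12 + 18 = 220018/315.
  ∫_0^2 u'(x)^2 dx = ∫_0^2 (64*x^6 + 144*x^5 + 113*x^4 + 20*x^3 - 14*x^2 - 4*x + 1) dx. Term by term:
    ∫_0^2 64*x^6 dx = 8192/7;  ∫_0^2 144*x^5 dx = 1536;  ∫_0^2 113*x^4 dx = 3616/5;
    ∫_0^2 20*x^3 dx = 80;  ∫_0^2 -14*x^2 dx = -112/3;  ∫_0^2 -4*x dx = -8;
    ∫_0^2 1 dx = 2.
  Sum: 8192/7 + 1536 + 3616/5 + 80 − 112/3 − 8 + 2 = 363946/105.
Adding: ||u||_{H^1}^2 = 220018/315 + 363946/105 = 187408/45.


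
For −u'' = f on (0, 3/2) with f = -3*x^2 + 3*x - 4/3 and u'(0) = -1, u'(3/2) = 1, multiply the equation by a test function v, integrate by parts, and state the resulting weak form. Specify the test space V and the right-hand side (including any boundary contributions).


V = H^1(0, 3/2) (v unrestricted at boundary; u is determined up to an additive constant); weak form: ∫_0^3/2 u'v' dx = ∫_0^3/2 (-3*x^2 + 3*x - 4/3) v dx + v(3/2) + v(0) for all v ∈ V.

Multiply both sides by a test function v and integrate from 0 to 3/2:
  ∫_0^3/2 −u''(x) v(x) dx = ∫_0^3/2 f(x) v(x) dx.
Integrate the LHS by parts once:
  ∫_0^3/2 −u'' v dx = −[u'(x) v(x)]_0^3/2 + ∫_0^3/2 u'(x) v'(x) dx.
Thus ∫_0^3/2 u'(x) v'(x) dx = ∫_0^3/2 f(x) v(x) dx + [u'(x) v(x)]_0^3/2.
Choose V so that boundary terms are either known or forced to vanish.
u has inhomogeneous Neumann u'(0) = -1, u'(3/2) = 1. [u' v]_0^3/2 = (1)·v(3/2) − (-1)·v(0) = v(3/2) + v(0). Take V = H^1(0, 3/2); boundary term becomes part of RHS.
Weak formulation: find u (satisfying any essential BC) such that ∫_0^3/2 u'(x) v'(x) dx = ∫_0^3/2 f v dx + v(3/2) + v(0) for all v ∈ V (Neumann data are natural BCs: they enter the RHS as boundary terms).
Substituting f(x) = -3*x^2 + 3*x - 4/3, the right-hand side is ∫_0^3/2 (-3*x^2 + 3*x - 4/3) v dx + v(3/2) + v(0).
Compatibility check (pure Neumann): taking v ≡ 1 ∈ V gives 0 = ∫_0^3/2 f dx + (1) − (-1), i.e. ∫_0^3/2 f dx must equal u'(0) − u'(3/2) = -2. Indeed ∫_0^3/2 (-3*x^2 + 3*x - 4/3) dx = -2, so the data are compatible. The solution is then unique only up to an additive constant (fix it e.g. by requiring ∫_0^3/2 u dx = 0).


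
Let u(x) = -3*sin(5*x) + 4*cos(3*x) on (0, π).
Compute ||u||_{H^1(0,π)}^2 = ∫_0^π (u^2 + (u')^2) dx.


||u||_{H^1(0,π)}^2 = 197*π

u'(x) = -12*sin(3*x) - 15*cos(5*x).
Expand u² and (u')² and integrate term by term on (0, π), using: for integers n ≥ 1, ∫_0^π sin²(nx) dx = ∫_0^π cos²(nx) dx = π/2; for n ≠ n', ∫_0^π sin(nx)sin(n'x) dx = ∫_0^π cos(nx)cos(n'x) dx = 0; and by product-to-sum, ∫_0^π sin(nx)cos(n'x) dx = ½∫_0^π [sin((n+n')x) + sin((n−n')x)] dx, which is 0 when n+n' is even and 2n/(n²−n'²) when n+n' is odd (it need not vanish on (0, π)).
  u² squared terms: (-3)²·∫sin(5x)² dx = 9·π/2 = 9*π/2;  (4)²·∫cos(3x)² dx = 16·π/2 = 8*π.
  u² cross terms: 2·(-3)·(4)·∫sin(5x)·cos(3x) dx = -24·(0) = 0.
  So ∫_0^π u² dx = 9*π/2 + 8*π + 0 = 25*π/2.
  (u')² squared terms: (-15)²·∫cos(5x)² dx = 225·π/2 = 225*π/2;  (-12)²·∫sin(3x)² dx = 144·π/2 = 72*π.
  (u')² cross terms: 2·(-15)·(-12)·∫cos(5x)·sin(3x) dx = 360·(0) = 0.
  So ∫_0^π (u')² dx = 225*π/2 + 72*π + 0 = 369*π/2.
||u||_{H^1}^2 = (25*π/2) + (369*π/2) = 197*π.


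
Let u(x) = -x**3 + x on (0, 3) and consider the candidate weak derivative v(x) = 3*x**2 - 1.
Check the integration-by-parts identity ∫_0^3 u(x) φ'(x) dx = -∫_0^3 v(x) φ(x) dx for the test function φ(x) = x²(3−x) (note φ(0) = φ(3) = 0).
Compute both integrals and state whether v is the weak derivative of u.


LHS = 1323/20, RHS = -1323/20. No, v is not the weak derivative of u.

u(x) = -x**3 + x, classical derivative u'(x) = 1 - 3*x**2.
φ(x) = x²(3−x), so φ'(x) = 3*x*(2 - x).
Note φ(0) = φ(3) = 0, so the boundary term u·φ vanishes.
LHS = ∫_0^3 u(x) φ'(x) dx = ∫_0^3 (3*x^5 - 6*x^4 - 3*x^3 + 6*x^2) dx. Term by term:
  ∫_0^3 3*x^5 dx = 729/2;  ∫_0^3 -6*x^4 dx = -1458/5;  ∫_0^3 -3*x^3 dx = -243/4;
  ∫_0^3 6*x^2 dx = 54.
Sum: 729/2 − 1458/5 − 243/4 + 54 = 1323/20.
So LHS = 1323/20.
∫_0^3 v(x) φ(x) dx = ∫_0^3 (-3*x^5 + 9*x^4 + x^3 - 3*x^2) dx. Term by term:
  ∫_0^3 -3*x^5 dx = -729/2;  ∫_0^3 9*x^4 dx = 2187/5;  ∫_0^3 x^3 dx = 81/4;
  ∫_0^3 -3*x^2 dx = -27.
Sum: -729/2 + 2187/5 + 81/4 − 27 = 1323/20.
So RHS = -∫_0^3 v(x) φ(x) dx = -1323/20.
LHS − RHS = 1323/10 ≠ 0, so the identity fails.
(For a valid weak derivative the identity must hold for EVERY test function, in particular this one. The failure shows v is NOT the weak derivative of u.)
Correct weak derivative would be u'(x) = 1 - 3*x**2.


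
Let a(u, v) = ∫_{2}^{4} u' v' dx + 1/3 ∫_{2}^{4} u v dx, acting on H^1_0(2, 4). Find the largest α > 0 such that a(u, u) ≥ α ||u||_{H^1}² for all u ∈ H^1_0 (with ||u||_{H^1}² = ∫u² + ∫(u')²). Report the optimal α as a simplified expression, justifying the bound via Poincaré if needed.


α = (4/3 + π^2)/(4 + π^2)

Coercivity of a(·,·) on H^1_0(2, 4) means a(u, u) ≥ α ||u||_{H^1}² for every u ∈ H^1_0.
The interval has length L = 2, and Poincaré/coercivity depend only on L. Here a(u, u) = ∫(u')² + (1/3)·∫u².
Here 0 < c = 1/3 < 1. The condition a(u,u) ≥ α||u||_{H^1}² reads (1−α)∫(u')² ≥ (α−c)∫u². Any admissible α is ≤ 1 (rapidly oscillating u have ∫u²/∫(u')² → 0), and α = 1 would force 0 ≥ (1−c)∫u², impossible since c < 1; so 1−α > 0. By the sharp Poincaré inequality on H^1_0 of an interval of length L, ∫(u')² ≥ (π/L)²∫u² with equality for the first sine mode sin(π(x−x₀)/L) (x₀ the left endpoint), so the inequality holds for all u iff (1−α)(π/L)² ≥ α − c, i.e. α ≤ ((π/L)² + c)/((π/L)² + 1) = (1 + c(L/π)²)/(1 + (L/π)²). With (π/L)² = π^2/4 and c = 1/3, the largest admissible constant is α = ((π/L)² + c)/((π/L)² + 1).
Simplifying, α = (4/3 + π^2)/(4 + π^2).


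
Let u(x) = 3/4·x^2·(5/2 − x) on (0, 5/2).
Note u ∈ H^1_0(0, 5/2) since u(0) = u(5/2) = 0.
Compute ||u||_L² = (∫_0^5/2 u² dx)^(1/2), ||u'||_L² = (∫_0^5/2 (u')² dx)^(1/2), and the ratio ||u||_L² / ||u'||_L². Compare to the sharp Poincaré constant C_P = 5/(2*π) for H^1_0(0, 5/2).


||u||_L² / ||u'||_L² = 5*sqrt(14)/28 < C_P = 5/(2*π).

u(x) = 3/4·x^2·(5/2 − x), so u'(x) = 3*x*(5 - 3*x)/4.
u(x) = 3/4·x^2·(5/2 − x) vanishes at x = 0 and x = 5/2, so u ∈ H^1_0(0, 5/2). Differentiate via the product rule and integrate the resulting polynomials term by term.
  ∫_0^5/2 u² dx = ∫_0^5/2 (9*x^6/16 - 45*x^5/16 + 225*x^4/64) dx. Term by term:
    ∫_0^5/2 9*x^6/16 dx = 703125/14336;  ∫_0^5/2 -45*x^5/16 dx = -234375/2048;  ∫_0^5/2 225*x^4/64 dx = 140625/2048.
  Sum: 703125/14336 − 234375/2048 + 140625/2048 = 46875/14336.
  ∫_0^5/2 (u')² dx = ∫_0^5/2 (81*x^4/16 - 135*x^3/8 + 225*x^2/16) dx. Term by term:
    ∫_0^5/2 81*x^4/16 dx = 50625/512;  ∫_0^5/2 -135*x^3/8 dx = -84375/512;  ∫_0^5/2 225*x^2/16 dx = 9375/128.
  Sum: 50625/512 − 84375/512 + 9375/128 = 1875/256.
∫_0^5/2 u² dx = 46875/14336, so ||u||_L² = 125*sqrt(42)/448.
∫_0^5/2 (u')² dx = 1875/256, so ||u'||_L² = 25*sqrt(3)/16.
Ratio ||u||_L² / ||u'||_L² = 5*sqrt(14)/28.
Sharp Poincaré constant on H^1_0(0, 5/2) is C_P = L/π = 5/(2*π), achieved by sin(2*π/5·x).
A polynomial bump cannot attain the sharp Poincaré constant (only the first sine eigenfunction does), so the ratio is strictly less than C_P, consistent with ||u||_L² ≤ C_P ||u'||_L².


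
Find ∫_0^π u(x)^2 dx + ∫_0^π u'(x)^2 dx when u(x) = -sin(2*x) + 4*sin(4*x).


||u||_{H^1(0,π)}^2 = 277*π/2

u'(x) = -2*cos(2*x) + 16*cos(4*x).
Expand u² and (u')² and integrate term by term on (0, π), using: for integers n ≥ 1, ∫_0^π sin²(nx) dx = ∫_0^π cos²(nx) dx = π/2; for n ≠ n', ∫_0^π sin(nx)sin(n'x) dx = ∫_0^π cos(nx)cos(n'x) dx = 0; and by product-to-sum, ∫_0^π sin(nx)cos(n'x) dx = ½∫_0^π [sin((n+n')x) + sin((n−n')x)] dx, which is 0 when n+n' is even and 2n/(n²−n'²) when n+n' is odd (it need not vanish on (0, π)).
  u² squared terms: (-1)²·∫sin(2x)² dx = 1·π/2 = π/2;  (4)²·∫sin(4x)² dx = 16·π/2 = 8*π.
  u² cross terms: 2·(-1)·(4)·∫sin(2x)·sin(4x) dx = -8·(0) = 0.
  So ∫_0^π u² dx = π/2 + 8*π + 0 = 17*π/2.
  (u')² squared terms: (-2)²·∫cos(2x)² dx = 4·π/2 = 2*π;  (16)²·∫cos(4x)² dx = 256·π/2 = 128*π.
  (u')² cross terms: 2·(-2)·(16)·∫cos(2x)·cos(4x) dx = -64·(0) = 0.
  So ∫_0^π (u')² dx = 2*π + 128*π + 0 = 130*π.
||u||_{H^1}^2 = (17*π/2) + (130*π) = 277*π/2.


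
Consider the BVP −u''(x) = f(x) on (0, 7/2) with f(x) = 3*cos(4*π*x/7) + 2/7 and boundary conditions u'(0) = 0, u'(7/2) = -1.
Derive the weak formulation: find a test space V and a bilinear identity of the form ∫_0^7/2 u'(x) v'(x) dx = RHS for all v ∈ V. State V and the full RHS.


V = H^1(0, 7/2) (v unrestricted at boundary; u is determined up to an additive constant); weak form: ∫_0^7/2 u'v' dx = ∫_0^7/2 (3*cos(4*π*x/7) + 2/7) v dx − v(7/2) for all v ∈ V.

Multiply both sides by a test function v and integrate from 0 to 7/2:
  ∫_0^7/2 −u''(x) v(x) dx = ∫_0^7/2 f(x) v(x) dx.
Integrate the LHS by parts once:
  ∫_0^7/2 −u'' v dx = −[u'(x) v(x)]_0^7/2 + ∫_0^7/2 u'(x) v'(x) dx.
Thus ∫_0^7/2 u'(x) v'(x) dx = ∫_0^7/2 f(x) v(x) dx + [u'(x) v(x)]_0^7/2.
Choose V so that boundary terms are either known or forced to vanish.
u has inhomogeneous Neumann u'(0) = 0, u'(7/2) = -1. [u' v]_0^7/2 = (-1)·v(7/2) − (0)·v(0) = − v(7/2). Take V = H^1(0, 7/2); boundary term becomes part of RHS.
Weak formulation: find u (satisfying any essential BC) such that ∫_0^7/2 u'(x) v'(x) dx = ∫_0^7/2 f v dx − v(7/2) for all v ∈ V (Neumann data are natural BCs: they enter the RHS as boundary terms).
Substituting f(x) = 3*cos(4*π*x/7) + 2/7, the right-hand side is ∫_0^7/2 (3*cos(4*π*x/7) + 2/7) v dx − v(7/2).
Compatibility check (pure Neumann): taking v ≡ 1 ∈ V gives 0 = ∫_0^7/2 f dx + (-1) − (0), i.e. ∫_0^7/2 f dx must equal u'(0) − u'(7/2) = 1. Indeed ∫_0^7/2 (3*cos(4*π*x/7) + 2/7) dx = 1, so the data are compatible. The solution is then unique only up to an additive constant (fix it e.g. by requiring ∫_0^7/2 u dx = 0).


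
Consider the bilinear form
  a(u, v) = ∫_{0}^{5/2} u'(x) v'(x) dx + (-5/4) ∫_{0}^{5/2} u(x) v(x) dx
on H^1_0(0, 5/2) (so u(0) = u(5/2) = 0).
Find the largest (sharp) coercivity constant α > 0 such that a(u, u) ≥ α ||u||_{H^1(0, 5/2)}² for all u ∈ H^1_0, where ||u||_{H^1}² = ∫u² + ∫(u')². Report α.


α = (-125 + 16*π^2)/(4*(25 + 4*π^2))

Coercivity of a(·,·) on H^1_0(0, 5/2) means a(u, u) ≥ α ||u||_{H^1}² for every u ∈ H^1_0.
The interval has length L = 5/2, and Poincaré/coercivity depend only on L. Here a(u, u) = ∫(u')² + (-5/4)·∫u².
Here c = -5/4 < 0 with |c| < (π/L)² = 4*π^2/25, so coercivity still holds. The condition a(u,u) ≥ α||u||_{H^1}² reads (1−α)∫(u')² ≥ (α−c)∫u². Any admissible α is ≤ 1 (rapidly oscillating u have ∫u²/∫(u')² → 0), and α = 1 would force 0 ≥ (1−c)∫u², impossible since c < 1; so 1−α > 0. By the sharp Poincaré inequality on H^1_0 of an interval of length L, ∫(u')² ≥ (π/L)²∫u² with equality for the first sine mode sin(π(x−x₀)/L) (x₀ the left endpoint), so the inequality holds for all u iff (1−α)(π/L)² ≥ α − c, i.e. α ≤ ((π/L)² + c)/((π/L)² + 1) = (1 + c(L/π)²)/(1 + (L/π)²). (Direct route, valid since c ≤ 0: Poincaré gives c∫u² ≥ c(L/π)²∫(u')², so a(u,u) ≥ (1 + c(L/π)²)∫(u')², while ||u||_{H^1}² ≤ (1 + (L/π)²)∫(u')²; dividing yields the same α.) With (π/L)² = 4*π^2/25 and c = -5/4, the largest admissible constant is α = ((π/L)² + c)/((π/L)² + 1).
Simplifying, α = (-125 + 16*π^2)/(4*(25 + 4*π^2)).


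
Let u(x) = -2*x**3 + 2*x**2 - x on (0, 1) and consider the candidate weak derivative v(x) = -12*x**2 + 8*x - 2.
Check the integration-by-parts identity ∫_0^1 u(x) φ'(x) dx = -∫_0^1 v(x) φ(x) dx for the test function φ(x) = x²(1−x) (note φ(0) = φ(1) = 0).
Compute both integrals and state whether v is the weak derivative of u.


LHS = 1/12, RHS = 1/6. No, v is not the weak derivative of u.

u(x) = -2*x**3 + 2*x**2 - x, classical derivative u'(x) = -6*x**2 + 4*x - 1.
φ(x) = x²(1−x), so φ'(x) = x*(2 - 3*x).
Note φ(0) = φ(1) = 0, so the boundary term u·φ vanishes.
LHS = ∫_0^1 u(x) φ'(x) dx = ∫_0^1 (6*x^5 - 10*x^4 + 7*x^3 - 2*x^2) dx. Term by term:
  ∫_0^1 6*x^5 dx = 1;  ∫_0^1 -10*x^4 dx = -2;  ∫_0^1 7*x^3 dx = 7/4;
  ∫_0^1 -2*x^2 dx = -2/3.
Sum: 1 − 2 + 7/4 − 2/3 = 1/12.
So LHS = 1/12.
∫_0^1 v(x) φ(x) dx = ∫_0^1 (12*x^5 - 20*x^4 + 10*x^3 - 2*x^2) dx. Term by term:
  ∫_0^1 12*x^5 dx = 2;  ∫_0^1 -20*x^4 dx = -4;  ∫_0^1 10*x^3 dx = 5/2;
  ∫_0^1 -2*x^2 dx = -2/3.
Sum: 2 − 4 + 5/2 − 2/3 = -1/6.
So RHS = -∫_0^1 v(x) φ(x) dx = 1/6.
LHS − RHS = -1/12 ≠ 0, so the identity fails.
(For a valid weak derivative the identity must hold for EVERY test function, in particular this one. The failure shows v is NOT the weak derivative of u.)
Correct weak derivative would be u'(x) = -6*x**2 + 4*x - 1.
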